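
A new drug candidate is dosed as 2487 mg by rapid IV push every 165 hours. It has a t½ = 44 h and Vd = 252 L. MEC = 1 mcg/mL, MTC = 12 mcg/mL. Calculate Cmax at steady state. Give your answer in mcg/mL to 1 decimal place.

Over one 165-h interval, 165/44 ≈ 3.75 half-lives elapse, leaving f ≈ 0.0743 of each dose.
Accumulation ratio R = 1/(1 − f) ≈ 1/0.9257 ≈ 1.0803.
Each bolus raises the concentration by D/Vd = 2487/252 ≈ 9.869 mcg/mL.
Cmax,ss = C₀/(1 − f) ≈ 9.869/0.9257 ≈ 10.661 mcg/mL.
Peak 10.7 mcg/mL vs MTC 12 mcg/mL: below toxic threshold.

10.7 mcg/mL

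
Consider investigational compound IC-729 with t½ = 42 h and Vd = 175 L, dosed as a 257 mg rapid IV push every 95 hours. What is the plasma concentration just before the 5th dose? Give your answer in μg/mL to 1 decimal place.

0.4 μg/mL

f = (1/2)^(τ/t½) = (1/2)^(95/42) ≈ 0.2085.
C₀ = D/Vd = 257/175 ≈ 1.469 μg/mL.
Before the 5th dose, 4 doses have been given. Superposition: Cmin = C₀·(f + f² + … + f^4).
≈ 1.469 × (0.2085 + 0.0435 + 0.0091 + 0.0019) ≈ 1.469 × 0.2630 ≈ 0.386 μg/mL.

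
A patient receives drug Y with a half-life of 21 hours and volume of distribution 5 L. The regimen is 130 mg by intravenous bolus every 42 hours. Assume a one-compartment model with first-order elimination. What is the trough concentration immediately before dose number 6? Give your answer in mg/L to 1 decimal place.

8.7 mg/L

f = (1/2)^(τ/t½) = (1/2)^(42/21) ≈ 0.2500.
C₀ = D/Vd = 130/5 ≈ 26.000 mg/L.
Before the 6th dose, 5 doses have been given. Superposition: Cmin = C₀·(f + f² + … + f^5).
≈ 26.000 × (0.2500 + 0.0625 + 0.0156 + 0.0039 + 0.0010) ≈ 26.000 × 0.3330 ≈ 8.658 mg/L.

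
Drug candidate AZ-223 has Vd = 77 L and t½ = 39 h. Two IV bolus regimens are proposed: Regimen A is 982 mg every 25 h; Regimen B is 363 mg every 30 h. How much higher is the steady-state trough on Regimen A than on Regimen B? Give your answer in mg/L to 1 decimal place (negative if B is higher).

Regimen A: f = (1/2)^(25/39) ≈ 0.6413; Cmin,ss = (982/77)·f/(1−f) ≈ 22.801 mg/L.
Regimen B: f = (1/2)^(30/39) ≈ 0.5867; Cmin,ss = (363/77)·f/(1−f) ≈ 6.692 mg/L.
Difference ≈ 22.801 − 6.692 ≈ 16.109 mg/L.

16.1 mg/L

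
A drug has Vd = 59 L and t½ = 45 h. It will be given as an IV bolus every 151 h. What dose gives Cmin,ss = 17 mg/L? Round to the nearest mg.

9264 mg

τ/t½ = 151/45 ≈ 3.3556, so f = (1/2)^(151/45) ≈ 0.097696.
Cmin,ss = (D/Vd)·f/(1−f), so D = Cmin,ss·Vd·(1−f)/f.
D = 17 × 59 × (1−f)/f ≈ 17 × 59 × 9.23583 ≈ 9263.54 mg.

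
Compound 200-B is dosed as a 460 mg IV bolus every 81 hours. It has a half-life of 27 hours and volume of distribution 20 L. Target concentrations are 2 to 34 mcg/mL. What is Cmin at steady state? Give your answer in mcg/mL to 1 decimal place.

The dosing interval is 3 half-lives, so f = 2^(−3) = 0.125.
Accumulation ratio R = 1/(1 − f) = 1/0.875 = 8/7.
Single-dose peak C₀ = D/Vd = 460/20 = 23 mcg/mL.
Steady-state peak Cmax,ss = C₀·R = 23 × 8/7 ≈ 26.286 mcg/mL.
Steady-state trough Cmin,ss = Cmax,ss·f ≈ 26.286 × 0.125 ≈ 3.286 mcg/mL.
Trough 3.3 mcg/mL vs MEC 2 mcg/mL: adequate.

3.3 mcg/mL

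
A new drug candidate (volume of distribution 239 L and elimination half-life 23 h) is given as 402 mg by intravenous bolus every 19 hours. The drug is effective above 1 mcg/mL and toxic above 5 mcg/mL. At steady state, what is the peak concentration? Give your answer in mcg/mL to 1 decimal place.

3.9 mcg/mL

Over one 19-h interval, 19/23 ≈ 0.82609 half-lives elapse, leaving f ≈ 0.5641 of each dose.
At steady state, accumulation factor R = 1/(1 − e^(−kτ)) ≈ 2.2941.
Single-dose peak C₀ = D/Vd = 402/239 ≈ 1.682 mcg/mL.
Steady-state peak Cmax,ss = C₀·R ≈ 1.682 × 2.2941 ≈ 3.859 mcg/mL.
Peak 3.9 mcg/mL vs MTC 5 mcg/mL: below toxic threshold.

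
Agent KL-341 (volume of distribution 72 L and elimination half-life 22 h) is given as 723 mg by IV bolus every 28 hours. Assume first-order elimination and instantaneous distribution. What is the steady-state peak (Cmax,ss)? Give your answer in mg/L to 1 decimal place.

17.1 mg/L

k = ln2/t½ = ln2/22 ≈ 0.031507 h⁻¹; fraction remaining f = e^(−kτ) = e^(−0.031507×28) ≈ 0.4139.
Accumulation ratio R = 1/(1 − f) ≈ 1/0.5861 ≈ 1.7062.
Each bolus raises the concentration by D/Vd = 723/72 ≈ 10.042 mg/L.
Steady-state peak Cmax,ss = C₀·R ≈ 10.042 × 1.7062 ≈ 17.134 mg/L.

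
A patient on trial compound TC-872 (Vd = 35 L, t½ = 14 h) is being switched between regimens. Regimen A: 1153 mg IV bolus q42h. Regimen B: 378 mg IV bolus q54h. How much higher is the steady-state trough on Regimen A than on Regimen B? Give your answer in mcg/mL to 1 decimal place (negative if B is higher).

3.9 mcg/mL

Regimen A: f = (1/2)^(42/14) ≈ 0.1250; Cmin,ss = (1153/35)·f/(1−f) ≈ 4.706 mcg/mL.
Regimen B: f = (1/2)^(54/14) ≈ 0.0690; Cmin,ss = (378/35)·f/(1−f) ≈ 0.800 mcg/mL.
Difference ≈ 4.706 − 0.800 ≈ 3.906 mcg/mL.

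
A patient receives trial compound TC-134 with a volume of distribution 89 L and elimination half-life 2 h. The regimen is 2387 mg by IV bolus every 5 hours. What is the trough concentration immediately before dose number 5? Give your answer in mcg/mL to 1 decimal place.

f = (1/2)^(τ/t½) = (1/2)^(5/2) ≈ 0.1768.
C₀ = D/Vd = 2387/89 ≈ 26.820 mcg/mL.
Before the 5th dose, 4 doses have been given. Superposition: Cmin = C₀·(f + f² + … + f^4).
≈ 26.820 × (0.1768 + 0.0313 + 0.0055 + 0.0010) ≈ 26.820 × 0.2146 ≈ 5.756 mcg/mL.

5.8 mcg/mL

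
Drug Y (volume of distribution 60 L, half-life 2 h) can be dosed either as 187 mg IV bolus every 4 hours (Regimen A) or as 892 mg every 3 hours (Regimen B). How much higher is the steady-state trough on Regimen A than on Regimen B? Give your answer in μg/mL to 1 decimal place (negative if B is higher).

Regimen A: f = (1/2)^(4/2) ≈ 0.2500; Cmin,ss = (187/60)·f/(1−f) ≈ 1.039 μg/mL.
Regimen B: f = (1/2)^(3/2) ≈ 0.3536; Cmin,ss = (892/60)·f/(1−f) ≈ 8.133 μg/mL.
Difference ≈ 1.039 − 8.133 ≈ -7.094 μg/mL.

-7.1 μg/mL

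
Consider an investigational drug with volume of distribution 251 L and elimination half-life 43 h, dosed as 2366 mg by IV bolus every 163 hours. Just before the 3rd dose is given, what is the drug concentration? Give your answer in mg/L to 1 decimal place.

0.7 mg/L

f = (1/2)^(τ/t½) = (1/2)^(163/43) ≈ 0.0723.
C₀ = D/Vd = 2366/251 ≈ 9.426 mg/L.
Before the 3rd dose, 2 doses have been given. Superposition: Cmin = C₀·(f + f²).
≈ 9.426 × (0.0723 + 0.0052) ≈ 9.426 × 0.0775 ≈ 0.731 mg/L.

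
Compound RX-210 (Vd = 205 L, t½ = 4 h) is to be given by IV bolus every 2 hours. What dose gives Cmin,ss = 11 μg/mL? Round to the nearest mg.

934 mg

τ/t½ = 2/4 ≈ 0.5, so f = (1/2)^(2/4) ≈ 0.707107.
Cmin,ss = (D/Vd)·f/(1−f), so D = Cmin,ss·Vd·(1−f)/f.
D = 11 × 205 × (1−f)/f ≈ 11 × 205 × 0.41421 ≈ 934.04 mg.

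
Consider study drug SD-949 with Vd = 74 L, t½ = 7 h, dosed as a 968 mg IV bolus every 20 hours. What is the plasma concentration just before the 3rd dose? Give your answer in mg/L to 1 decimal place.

2.1 mg/L

f = (1/2)^(τ/t½) = (1/2)^(20/7) ≈ 0.1380.
C₀ = D/Vd = 968/74 ≈ 13.081 mg/L.
Before the 3rd dose, 2 doses have been given. Superposition: Cmin = C₀·(f + f²).
≈ 13.081 × (0.1380 + 0.0190) ≈ 13.081 × 0.1570 ≈ 2.054 mg/L.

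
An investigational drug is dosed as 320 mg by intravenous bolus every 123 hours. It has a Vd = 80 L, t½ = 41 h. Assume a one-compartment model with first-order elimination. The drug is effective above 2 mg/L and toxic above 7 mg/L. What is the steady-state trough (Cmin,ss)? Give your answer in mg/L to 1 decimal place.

0.6 mg/L

The dosing interval is 3 half-lives, so f = 2^(−3) = 0.125.
Accumulation ratio R = 1/(1 − f) = 1/0.875 = 8/7.
Single-dose peak C₀ = D/Vd = 320/80 = 4 mg/L.
Steady-state peak Cmax,ss = C₀·R = 4 × 8/7 ≈ 4.571 mg/L.
Steady-state trough Cmin,ss = Cmax,ss·f ≈ 4.571 × 0.125 ≈ 0.571 mg/L.
Trough 0.6 mg/L vs MEC 2 mg/L: subtherapeutic.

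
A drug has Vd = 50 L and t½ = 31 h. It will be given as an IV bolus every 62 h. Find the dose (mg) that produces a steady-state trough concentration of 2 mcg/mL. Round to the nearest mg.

300 mg

τ/t½ = 62/31 ≈ 2, so f = (1/2)^(62/31) ≈ 0.250000.
Cmin,ss = (D/Vd)·f/(1−f), so D = Cmin,ss·Vd·(1−f)/f.
D = 2 × 50 × (1−f)/f ≈ 2 × 50 × 3.00000 ≈ 300.00 mg.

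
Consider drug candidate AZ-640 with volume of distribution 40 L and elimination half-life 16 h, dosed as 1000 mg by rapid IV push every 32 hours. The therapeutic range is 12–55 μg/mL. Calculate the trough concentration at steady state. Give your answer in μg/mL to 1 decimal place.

8.3 μg/mL

The dosing interval is 2 half-lives, so f = 2^(−2) = 0.25.
At steady state, R = 1/(1 − 0.25) = 4/3.
Single-dose peak C₀ = D/Vd = 1000/40 = 25 μg/mL.
Steady-state peak Cmax,ss = C₀·R = 25 × 4/3 ≈ 33.333 μg/mL.
Steady-state trough Cmin,ss = Cmax,ss·f ≈ 33.333 × 0.25 ≈ 8.333 μg/mL.
Trough 8.3 μg/mL vs MEC 12 μg/mL: subtherapeutic.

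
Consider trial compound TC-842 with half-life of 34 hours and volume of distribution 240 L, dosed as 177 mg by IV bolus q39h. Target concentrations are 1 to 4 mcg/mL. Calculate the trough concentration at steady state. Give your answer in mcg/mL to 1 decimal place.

τ/t½ = 39/34 ≈ 1.1471, so fraction remaining f = (1/2)^(39/34) ≈ 0.4515.
At steady state, accumulation factor R = 1/(1 − e^(−kτ)) ≈ 1.8232.
Single-dose peak C₀ = D/Vd = 177/240 ≈ 0.738 mcg/mL.
Steady-state peak Cmax,ss = C₀·R ≈ 0.738 × 1.8232 ≈ 1.346 mcg/mL.
One interval later, Cmin,ss = Cmax,ss·e^(−kτ) ≈ 1.346 × 0.4515 ≈ 0.608 mcg/mL.
Trough 0.6 mcg/mL vs MEC 1 mcg/mL: subtherapeutic.

0.6 mcg/mL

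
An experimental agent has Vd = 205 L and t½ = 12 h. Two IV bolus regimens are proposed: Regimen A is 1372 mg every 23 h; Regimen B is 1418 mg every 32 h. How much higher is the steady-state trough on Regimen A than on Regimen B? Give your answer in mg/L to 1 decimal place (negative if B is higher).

Regimen A: f = (1/2)^(23/12) ≈ 0.2649; Cmin,ss = (1372/205)·f/(1−f) ≈ 2.412 mg/L.
Regimen B: f = (1/2)^(32/12) ≈ 0.1575; Cmin,ss = (1418/205)·f/(1−f) ≈ 1.293 mg/L.
Difference ≈ 2.412 − 1.293 ≈ 1.119 mg/L.

1.1 mg/L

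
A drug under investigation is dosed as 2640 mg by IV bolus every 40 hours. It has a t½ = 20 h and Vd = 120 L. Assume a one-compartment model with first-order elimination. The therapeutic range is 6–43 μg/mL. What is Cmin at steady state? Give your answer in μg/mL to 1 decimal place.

The dosing interval is 2 half-lives, so f = 2^(−2) = 0.25.
Accumulation ratio R = 1/(1 − f) = 1/0.75 = 4/3.
Single-dose peak C₀ = D/Vd = 2640/120 = 22 μg/mL.
Steady-state peak Cmax,ss = C₀·R = 22 × 4/3 ≈ 29.333 μg/mL.
Steady-state trough Cmin,ss = Cmax,ss·f ≈ 29.333 × 0.25 ≈ 7.333 μg/mL.
Trough 7.3 μg/mL vs MEC 6 μg/mL: adequate.

7.3 μg/mL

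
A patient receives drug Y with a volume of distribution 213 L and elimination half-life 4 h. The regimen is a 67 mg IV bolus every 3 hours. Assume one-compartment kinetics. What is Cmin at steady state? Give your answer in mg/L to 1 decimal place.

0.5 mg/L

Over one 3-h interval, 3/4 ≈ 0.75 half-lives elapse, leaving f ≈ 0.5946 of each dose.
Each bolus raises the concentration by D/Vd = 67/213 ≈ 0.315 mg/L.
Steady-state trough Cmin,ss = C₀·f/(1−f) ≈ 0.315 × 0.5946/0.4054 ≈ 0.462 mg/L.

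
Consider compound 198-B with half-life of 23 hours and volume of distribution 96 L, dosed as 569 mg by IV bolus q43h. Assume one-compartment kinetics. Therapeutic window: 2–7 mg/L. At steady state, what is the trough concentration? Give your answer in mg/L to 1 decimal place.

2.2 mg/L

τ/t½ = 43/23 ≈ 1.8696, so fraction remaining f = (1/2)^(43/23) ≈ 0.2737.
Each bolus raises the concentration by D/Vd = 569/96 ≈ 5.927 mg/L.
Steady-state trough Cmin,ss = C₀·f/(1−f) ≈ 5.927 × 0.2737/0.7263 ≈ 2.234 mg/L.
Trough 2.2 mg/L vs MEC 2 mg/L: adequate.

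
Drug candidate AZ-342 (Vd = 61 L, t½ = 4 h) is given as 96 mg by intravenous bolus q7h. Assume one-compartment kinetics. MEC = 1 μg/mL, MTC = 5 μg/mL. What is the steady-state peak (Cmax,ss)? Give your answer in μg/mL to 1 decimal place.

Over one 7-h interval, 7/4 ≈ 1.75 half-lives elapse, leaving f ≈ 0.2973 of each dose.
At steady state, accumulation factor R = 1/(1 − e^(−kτ)) ≈ 1.4231.
Each bolus raises the concentration by D/Vd = 96/61 ≈ 1.574 μg/mL.
Steady-state peak Cmax,ss = C₀·R ≈ 1.574 × 1.4231 ≈ 2.240 μg/mL.
Peak 2.2 μg/mL vs MTC 5 μg/mL: below toxic threshold.

2.2 μg/mL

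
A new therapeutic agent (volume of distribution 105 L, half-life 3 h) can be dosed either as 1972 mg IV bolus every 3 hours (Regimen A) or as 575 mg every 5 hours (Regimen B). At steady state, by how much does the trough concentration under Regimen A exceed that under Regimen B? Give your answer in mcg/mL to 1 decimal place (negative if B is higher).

Regimen A: f = (1/2)^(3/3) ≈ 0.5000; Cmin,ss = (1972/105)·f/(1−f) ≈ 18.781 mcg/mL.
Regimen B: f = (1/2)^(5/3) ≈ 0.3150; Cmin,ss = (575/105)·f/(1−f) ≈ 2.518 mcg/mL.
Difference ≈ 18.781 − 2.518 ≈ 16.263 mcg/mL.

16.3 mcg/mL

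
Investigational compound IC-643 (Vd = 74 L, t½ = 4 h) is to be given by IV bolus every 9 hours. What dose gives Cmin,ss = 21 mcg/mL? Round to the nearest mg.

τ/t½ = 9/4 ≈ 2.25, so f = (1/2)^(9/4) ≈ 0.210224.
Cmin,ss = (D/Vd)·f/(1−f), so D = Cmin,ss·Vd·(1−f)/f.
D = 21 × 74 × (1−f)/f ≈ 21 × 74 × 3.75683 ≈ 5838.11 mg.

5838 mg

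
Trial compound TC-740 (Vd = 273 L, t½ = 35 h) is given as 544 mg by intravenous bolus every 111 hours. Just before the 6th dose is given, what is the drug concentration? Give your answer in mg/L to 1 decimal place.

f = (1/2)^(τ/t½) = (1/2)^(111/35) ≈ 0.1110.
C₀ = D/Vd = 544/273 ≈ 1.993 mg/L.
Before the 6th dose, 5 doses have been given. Superposition: Cmin = C₀·(f + f² + … + f^5).
≈ 1.993 × (0.1110 + 0.0123 + 0.0014 + 0.0002 + 0.0000) ≈ 1.993 × 0.1249 ≈ 0.249 mg/L.

0.2 mg/L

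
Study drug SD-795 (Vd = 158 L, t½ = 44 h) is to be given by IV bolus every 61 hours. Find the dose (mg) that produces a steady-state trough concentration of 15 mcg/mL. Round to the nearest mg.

τ/t½ = 61/44 ≈ 1.3864, so f = (1/2)^(61/44) ≈ 0.382528.
Cmin,ss = (D/Vd)·f/(1−f), so D = Cmin,ss·Vd·(1−f)/f.
D = 15 × 158 × (1−f)/f ≈ 15 × 158 × 1.61419 ≈ 3825.63 mg.

3826 mg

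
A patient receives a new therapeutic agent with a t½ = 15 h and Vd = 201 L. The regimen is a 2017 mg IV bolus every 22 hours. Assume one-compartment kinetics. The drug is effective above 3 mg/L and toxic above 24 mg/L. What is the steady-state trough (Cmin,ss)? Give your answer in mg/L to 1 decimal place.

5.7 mg/L

k = ln2/t½ = ln2/15 ≈ 0.046210 h⁻¹; fraction remaining f = e^(−kτ) = e^(−0.046210×22) ≈ 0.3618.
Single-dose peak C₀ = D/Vd = 2017/201 ≈ 10.035 mg/L.
Steady-state trough Cmin,ss = C₀·f/(1−f) ≈ 10.035 × 0.3618/0.6382 ≈ 5.689 mg/L.
Trough 5.7 mg/L vs MEC 3 mg/L: adequate.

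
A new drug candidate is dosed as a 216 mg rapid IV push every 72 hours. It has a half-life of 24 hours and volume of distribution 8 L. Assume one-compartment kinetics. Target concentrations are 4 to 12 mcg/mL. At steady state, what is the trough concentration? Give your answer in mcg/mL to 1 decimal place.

τ = 72 h = 3 half-lives, so f = (1/2)^3 = 0.125.
At steady state, R = 1/(1 − 0.125) = 8/7.
Single-dose peak C₀ = D/Vd = 216/8 = 27 mcg/mL.
Steady-state peak Cmax,ss = C₀·R = 27 × 8/7 ≈ 30.857 mcg/mL.
Steady-state trough Cmin,ss = Cmax,ss·f ≈ 30.857 × 0.125 ≈ 3.857 mcg/mL.
Trough 3.9 mcg/mL vs MEC 4 mcg/mL: subtherapeutic.

3.9 mcg/mL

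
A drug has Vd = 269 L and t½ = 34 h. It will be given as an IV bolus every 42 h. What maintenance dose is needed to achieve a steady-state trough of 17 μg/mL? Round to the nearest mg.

6193 mg

τ/t½ = 42/34 ≈ 1.2353, so f = (1/2)^(42/34) ≈ 0.424756.
Cmin,ss = (D/Vd)·f/(1−f), so D = Cmin,ss·Vd·(1−f)/f.
D = 17 × 269 × (1−f)/f ≈ 17 × 269 × 1.35429 ≈ 6193.17 mg.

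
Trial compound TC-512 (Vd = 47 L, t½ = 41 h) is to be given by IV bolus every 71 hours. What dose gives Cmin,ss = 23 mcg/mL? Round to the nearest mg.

τ/t½ = 71/41 ≈ 1.7317, so f = (1/2)^(71/41) ≈ 0.301095.
Cmin,ss = (D/Vd)·f/(1−f), so D = Cmin,ss·Vd·(1−f)/f.
D = 23 × 47 × (1−f)/f ≈ 23 × 47 × 2.32121 ≈ 2509.23 mg.

2509 mg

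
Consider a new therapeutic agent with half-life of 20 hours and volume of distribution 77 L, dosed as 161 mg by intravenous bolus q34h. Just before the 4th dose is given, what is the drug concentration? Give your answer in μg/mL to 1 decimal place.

0.9 μg/mL

f = (1/2)^(τ/t½) = (1/2)^(34/20) ≈ 0.3078.
C₀ = D/Vd = 161/77 ≈ 2.091 μg/mL.
Before the 4th dose, 3 doses have been given. Superposition: Cmin = C₀·(f + f² + … + f^3).
≈ 2.091 × (0.3078 + 0.0947 + 0.0292) ≈ 2.091 × 0.4317 ≈ 0.903 μg/mL.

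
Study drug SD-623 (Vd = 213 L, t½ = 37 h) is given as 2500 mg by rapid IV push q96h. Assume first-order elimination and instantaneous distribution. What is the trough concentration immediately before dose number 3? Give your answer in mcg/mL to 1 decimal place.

f = (1/2)^(τ/t½) = (1/2)^(96/37) ≈ 0.1656.
C₀ = D/Vd = 2500/213 ≈ 11.737 mcg/mL.
Before the 3rd dose, 2 doses have been given. Superposition: Cmin = C₀·(f + f²).
≈ 11.737 × (0.1656 + 0.0274) ≈ 11.737 × 0.1930 ≈ 2.265 mcg/mL.

2.3 mcg/mL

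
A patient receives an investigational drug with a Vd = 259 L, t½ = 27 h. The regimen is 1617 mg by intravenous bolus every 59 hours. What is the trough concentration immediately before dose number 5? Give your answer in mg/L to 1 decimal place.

f = (1/2)^(τ/t½) = (1/2)^(59/27) ≈ 0.2199.
C₀ = D/Vd = 1617/259 ≈ 6.243 mg/L.
Before the 5th dose, 4 doses have been given. Superposition: Cmin = C₀·(f + f² + … + f^4).
≈ 6.243 × (0.2199 + 0.0484 + 0.0106 + 0.0023) ≈ 6.243 × 0.2812 ≈ 1.756 mg/L.

1.8 mg/L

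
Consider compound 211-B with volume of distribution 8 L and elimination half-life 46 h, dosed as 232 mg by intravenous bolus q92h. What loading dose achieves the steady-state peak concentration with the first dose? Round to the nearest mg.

309 mg

f = (1/2)^(92/46) ≈ 0.250000; accumulation ratio R = 1/(1−f) ≈ 1.33333.
Loading dose to hit Cmax,ss on first dose: D_load = D_maint·R ≈ 232 × 1.33333 ≈ 309.33 mg.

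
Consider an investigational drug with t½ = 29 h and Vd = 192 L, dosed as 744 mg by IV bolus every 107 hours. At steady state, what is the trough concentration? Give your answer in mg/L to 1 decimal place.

k = ln2/t½ = ln2/29 ≈ 0.023902 h⁻¹; fraction remaining f = e^(−kτ) = e^(−0.023902×107) ≈ 0.0775.
Each bolus raises the concentration by D/Vd = 744/192 ≈ 3.875 mg/L.
Steady-state trough Cmin,ss = C₀·f/(1−f) ≈ 3.875 × 0.0775/0.9225 ≈ 0.326 mg/L.

0.3 mg/L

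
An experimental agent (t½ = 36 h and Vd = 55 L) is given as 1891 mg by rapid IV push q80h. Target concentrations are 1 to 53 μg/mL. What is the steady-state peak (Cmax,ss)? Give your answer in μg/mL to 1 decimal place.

43.8 μg/mL

τ/t½ = 80/36 ≈ 2.2222, so fraction remaining f = (1/2)^(80/36) ≈ 0.2143.
Accumulation ratio R = 1/(1 − f) ≈ 1/0.7857 ≈ 1.2728.
Single-dose peak C₀ = D/Vd = 1891/55 ≈ 34.382 μg/mL.
Steady-state peak Cmax,ss = C₀·R ≈ 34.382 × 1.2728 ≈ 43.761 μg/mL.
Peak 43.8 μg/mL vs MTC 53 μg/mL: below toxic threshold.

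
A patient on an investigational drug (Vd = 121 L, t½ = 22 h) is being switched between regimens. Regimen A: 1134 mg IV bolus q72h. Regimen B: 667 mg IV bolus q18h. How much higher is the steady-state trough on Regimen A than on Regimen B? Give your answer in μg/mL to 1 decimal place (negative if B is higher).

Regimen A: f = (1/2)^(72/22) ≈ 0.1035; Cmin,ss = (1134/121)·f/(1−f) ≈ 1.082 μg/mL.
Regimen B: f = (1/2)^(18/22) ≈ 0.5672; Cmin,ss = (667/121)·f/(1−f) ≈ 7.224 μg/mL.
Difference ≈ 1.082 − 7.224 ≈ -6.142 μg/mL.

-6.1 μg/mL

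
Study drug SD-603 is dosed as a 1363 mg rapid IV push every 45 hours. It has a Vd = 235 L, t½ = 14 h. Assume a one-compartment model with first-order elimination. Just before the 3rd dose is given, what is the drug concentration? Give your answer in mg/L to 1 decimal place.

0.7 mg/L

f = (1/2)^(τ/t½) = (1/2)^(45/14) ≈ 0.1077.
C₀ = D/Vd = 1363/235 ≈ 5.800 mg/L.
Before the 3rd dose, 2 doses have been given. Superposition: Cmin = C₀·(f + f²).
≈ 5.800 × (0.1077 + 0.0116) ≈ 5.800 × 0.1193 ≈ 0.692 mg/L.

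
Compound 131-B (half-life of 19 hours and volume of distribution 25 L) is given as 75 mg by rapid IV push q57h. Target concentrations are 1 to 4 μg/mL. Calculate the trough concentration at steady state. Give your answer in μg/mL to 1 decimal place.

0.4 μg/mL

τ = 57 h = 3 half-lives, so f = (1/2)^3 = 0.125.
Accumulation ratio R = 1/(1 − f) = 1/0.875 = 8/7.
Single-dose peak C₀ = D/Vd = 75/25 = 3 μg/mL.
Steady-state peak Cmax,ss = C₀·R = 3 × 8/7 ≈ 3.429 μg/mL.
Steady-state trough Cmin,ss = Cmax,ss·f ≈ 3.429 × 0.125 ≈ 0.429 μg/mL.
Trough 0.4 μg/mL vs MEC 1 μg/mL: subtherapeutic.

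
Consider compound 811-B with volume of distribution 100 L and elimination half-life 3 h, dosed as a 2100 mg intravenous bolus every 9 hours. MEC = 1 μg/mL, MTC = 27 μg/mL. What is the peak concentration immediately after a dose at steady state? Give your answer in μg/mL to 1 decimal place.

The dosing interval is 3 half-lives, so f = 2^(−3) = 0.125.
At steady state, R = 1/(1 − 0.125) = 8/7.
Single-dose peak C₀ = D/Vd = 2100/100 = 21 μg/mL.
Steady-state peak Cmax,ss = C₀·R = 21 × 8/7 ≈ 24.000 μg/mL.
Peak 24.0 μg/mL vs MTC 27 μg/mL: below toxic threshold.

24.0 μg/mL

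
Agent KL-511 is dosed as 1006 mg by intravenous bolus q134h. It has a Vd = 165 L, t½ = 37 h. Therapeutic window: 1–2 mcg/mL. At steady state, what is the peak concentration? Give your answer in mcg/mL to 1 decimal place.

τ/t½ = 134/37 ≈ 3.6216, so fraction remaining f = (1/2)^(134/37) ≈ 0.0812.
Accumulation ratio R = 1/(1 − f) ≈ 1/0.9188 ≈ 1.0884.
Single-dose peak C₀ = D/Vd = 1006/165 ≈ 6.097 mcg/mL.
Cmax,ss = C₀/(1 − f) ≈ 6.097/0.9188 ≈ 6.636 mcg/mL.
Peak 6.6 mcg/mL vs MTC 2 mcg/mL: exceeds toxic threshold.

6.6 mcg/mL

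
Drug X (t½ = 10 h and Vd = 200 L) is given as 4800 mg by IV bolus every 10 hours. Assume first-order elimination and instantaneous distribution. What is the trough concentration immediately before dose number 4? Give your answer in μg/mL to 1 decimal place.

21.0 μg/mL

f = (1/2)^(τ/t½) = (1/2)^(10/10) ≈ 0.5000.
C₀ = D/Vd = 4800/200 ≈ 24.000 μg/mL.
Before the 4th dose, 3 doses have been given. Superposition: Cmin = C₀·(f + f² + … + f^3).
≈ 24.000 × (0.5000 + 0.2500 + 0.1250) ≈ 24.000 × 0.8750 ≈ 21.000 μg/mL.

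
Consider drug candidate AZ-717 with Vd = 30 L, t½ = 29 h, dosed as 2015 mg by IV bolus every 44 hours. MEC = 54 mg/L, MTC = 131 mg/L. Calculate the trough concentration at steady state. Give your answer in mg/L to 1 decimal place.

36.1 mg/L

Over one 44-h interval, 44/29 ≈ 1.5172 half-lives elapse, leaving f ≈ 0.3494 of each dose.
At steady state, accumulation factor R = 1/(1 − e^(−kτ)) ≈ 1.5370.
Each bolus raises the concentration by D/Vd = 2015/30 ≈ 67.167 mg/L.
Cmax,ss = C₀/(1 − f) ≈ 67.167/0.6506 ≈ 103.239 mg/L.
Steady-state trough Cmin,ss = Cmax,ss·f ≈ 103.239 × 0.3494 ≈ 36.072 mg/L.
Trough 36.1 mg/L vs MEC 54 mg/L: subtherapeutic.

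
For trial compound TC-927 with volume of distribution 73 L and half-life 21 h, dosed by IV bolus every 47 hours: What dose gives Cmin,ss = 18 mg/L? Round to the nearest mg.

τ/t½ = 47/21 ≈ 2.2381, so f = (1/2)^(47/21) ≈ 0.211966.
Cmin,ss = (D/Vd)·f/(1−f), so D = Cmin,ss·Vd·(1−f)/f.
D = 18 × 73 × (1−f)/f ≈ 18 × 73 × 3.71774 ≈ 4885.11 mg.

4885 mg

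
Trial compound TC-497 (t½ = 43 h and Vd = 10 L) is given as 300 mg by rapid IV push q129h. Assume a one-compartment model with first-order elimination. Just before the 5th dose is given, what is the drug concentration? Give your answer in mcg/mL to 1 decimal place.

4.3 mcg/mL

f = (1/2)^(τ/t½) = (1/2)^(129/43) ≈ 0.1250.
C₀ = D/Vd = 300/10 ≈ 30.000 mcg/mL.
Before the 5th dose, 4 doses have been given. Superposition: Cmin = C₀·(f + f² + … + f^4).
≈ 30.000 × (0.1250 + 0.0156 + 0.0020 + 0.0002) ≈ 30.000 × 0.1428 ≈ 4.284 mcg/mL.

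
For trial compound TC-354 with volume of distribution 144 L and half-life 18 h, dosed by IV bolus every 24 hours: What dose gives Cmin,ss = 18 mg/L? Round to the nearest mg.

τ/t½ = 24/18 ≈ 1.3333, so f = (1/2)^(24/18) ≈ 0.396850.
Cmin,ss = (D/Vd)·f/(1−f), so D = Cmin,ss·Vd·(1−f)/f.
D = 18 × 144 × (1−f)/f ≈ 18 × 144 × 1.51984 ≈ 3939.43 mg.

3939 mg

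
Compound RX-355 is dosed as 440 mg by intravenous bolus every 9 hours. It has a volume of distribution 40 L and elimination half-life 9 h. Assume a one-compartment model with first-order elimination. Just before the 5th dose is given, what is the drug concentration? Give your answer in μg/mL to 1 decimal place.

10.3 μg/mL

f = (1/2)^(τ/t½) = (1/2)^(9/9) ≈ 0.5000.
C₀ = D/Vd = 440/40 ≈ 11.000 μg/mL.
Before the 5th dose, 4 doses have been given. Superposition: Cmin = C₀·(f + f² + … + f^4).
≈ 11.000 × (0.5000 + 0.2500 + 0.1250 + 0.0625) ≈ 11.000 × 0.9375 ≈ 10.312 μg/mL.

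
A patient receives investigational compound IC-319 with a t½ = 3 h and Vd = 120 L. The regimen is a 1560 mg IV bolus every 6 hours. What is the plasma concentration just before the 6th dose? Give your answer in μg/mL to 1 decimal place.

f = (1/2)^(τ/t½) = (1/2)^(6/3) ≈ 0.2500.
C₀ = D/Vd = 1560/120 ≈ 13.000 μg/mL.
Before the 6th dose, 5 doses have been given. Superposition: Cmin = C₀·(f + f² + … + f^5).
≈ 13.000 × (0.2500 + 0.0625 + 0.0156 + 0.0039 + 0.0010) ≈ 13.000 × 0.3330 ≈ 4.329 μg/mL.

4.3 μg/mL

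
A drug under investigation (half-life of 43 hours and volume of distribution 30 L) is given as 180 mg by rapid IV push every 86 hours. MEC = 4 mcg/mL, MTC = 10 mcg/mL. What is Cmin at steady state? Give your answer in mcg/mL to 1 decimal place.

2.0 mcg/mL

τ = 86 h = 2 half-lives, so f = (1/2)^2 = 0.25.
Accumulation ratio R = 1/(1 − f) = 1/0.75 = 4/3.
Single-dose peak C₀ = D/Vd = 180/30 = 6 mcg/mL.
Steady-state peak Cmax,ss = C₀·R = 6 × 4/3 ≈ 8.000 mcg/mL.
Steady-state trough Cmin,ss = Cmax,ss·f ≈ 8.000 × 0.25 ≈ 2.000 mcg/mL.
Trough 2.0 mcg/mL vs MEC 4 mcg/mL: subtherapeutic.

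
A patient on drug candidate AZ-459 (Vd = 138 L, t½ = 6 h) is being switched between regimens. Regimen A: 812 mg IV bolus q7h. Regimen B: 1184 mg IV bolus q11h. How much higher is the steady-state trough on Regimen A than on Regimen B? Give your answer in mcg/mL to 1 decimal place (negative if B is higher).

1.4 mcg/mL

Regimen A: f = (1/2)^(7/6) ≈ 0.4454; Cmin,ss = (812/138)·f/(1−f) ≈ 4.725 mcg/mL.
Regimen B: f = (1/2)^(11/6) ≈ 0.2806; Cmin,ss = (1184/138)·f/(1−f) ≈ 3.346 mcg/mL.
Difference ≈ 4.725 − 3.346 ≈ 1.379 mcg/mL.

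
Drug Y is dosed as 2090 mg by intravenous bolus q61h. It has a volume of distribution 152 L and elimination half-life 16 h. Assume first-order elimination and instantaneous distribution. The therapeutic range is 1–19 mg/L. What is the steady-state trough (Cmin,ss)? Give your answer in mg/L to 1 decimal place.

1.1 mg/L

τ/t½ = 61/16 ≈ 3.8125, so fraction remaining f = (1/2)^(61/16) ≈ 0.0712.
Each bolus raises the concentration by D/Vd = 2090/152 ≈ 13.750 mg/L.
Steady-state trough Cmin,ss = C₀·f/(1−f) ≈ 13.750 × 0.0712/0.9288 ≈ 1.054 mg/L.
Trough 1.1 mg/L vs MEC 1 mg/L: adequate.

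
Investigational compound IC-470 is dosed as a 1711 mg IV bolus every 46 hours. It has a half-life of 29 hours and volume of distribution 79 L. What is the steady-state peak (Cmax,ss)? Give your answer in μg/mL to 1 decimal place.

32.5 μg/mL

k = ln2/t½ = ln2/29 ≈ 0.023902 h⁻¹; fraction remaining f = e^(−kτ) = e^(−0.023902×46) ≈ 0.3330.
At steady state, accumulation factor R = 1/(1 − e^(−kτ)) ≈ 1.4993.
Each bolus raises the concentration by D/Vd = 1711/79 ≈ 21.658 μg/mL.
Cmax,ss = C₀/(1 − f) ≈ 21.658/0.6670 ≈ 32.471 μg/mL.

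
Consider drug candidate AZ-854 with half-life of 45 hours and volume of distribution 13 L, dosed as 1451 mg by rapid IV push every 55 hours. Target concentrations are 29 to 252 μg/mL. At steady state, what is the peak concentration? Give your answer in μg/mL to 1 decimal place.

τ/t½ = 55/45 ≈ 1.2222, so fraction remaining f = (1/2)^(55/45) ≈ 0.4286.
Accumulation ratio R = 1/(1 − f) ≈ 1/0.5714 ≈ 1.7501.
Single-dose peak C₀ = D/Vd = 1451/13 ≈ 111.615 μg/mL.
Steady-state peak Cmax,ss = C₀·R ≈ 111.615 × 1.7501 ≈ 195.337 μg/mL.
Peak 195.3 μg/mL vs MTC 252 μg/mL: below toxic threshold.

195.3 μg/mL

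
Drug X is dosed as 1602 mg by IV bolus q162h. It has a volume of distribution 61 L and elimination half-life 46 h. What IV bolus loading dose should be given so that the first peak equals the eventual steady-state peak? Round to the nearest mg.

f = (1/2)^(162/46) ≈ 0.087066; accumulation ratio R = 1/(1−f) ≈ 1.09537.
Loading dose to hit Cmax,ss on first dose: D_load = D_maint·R ≈ 1602 × 1.09537 ≈ 1754.78 mg.

1755 mg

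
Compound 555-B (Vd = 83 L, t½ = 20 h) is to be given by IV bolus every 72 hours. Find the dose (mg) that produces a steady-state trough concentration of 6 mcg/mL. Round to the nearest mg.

τ/t½ = 72/20 ≈ 3.6, so f = (1/2)^(72/20) ≈ 0.082469.
Cmin,ss = (D/Vd)·f/(1−f), so D = Cmin,ss·Vd·(1−f)/f.
D = 6 × 83 × (1−f)/f ≈ 6 × 83 × 11.12577 ≈ 5540.63 mg.

5541 mg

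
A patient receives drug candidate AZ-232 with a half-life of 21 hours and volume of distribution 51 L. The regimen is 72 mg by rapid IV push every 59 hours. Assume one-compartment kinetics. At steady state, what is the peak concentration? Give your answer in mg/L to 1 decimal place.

τ/t½ = 59/21 ≈ 2.8095, so fraction remaining f = (1/2)^(59/21) ≈ 0.1426.
Accumulation ratio R = 1/(1 − f) ≈ 1/0.8574 ≈ 1.1663.
Single-dose peak C₀ = D/Vd = 72/51 ≈ 1.412 mg/L.
Steady-state peak Cmax,ss = C₀·R ≈ 1.412 × 1.1663 ≈ 1.647 mg/L.

1.6 mg/L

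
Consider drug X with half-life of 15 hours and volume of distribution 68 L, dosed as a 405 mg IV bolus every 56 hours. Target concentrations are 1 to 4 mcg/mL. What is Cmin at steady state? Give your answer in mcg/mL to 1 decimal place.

Over one 56-h interval, 56/15 ≈ 3.7333 half-lives elapse, leaving f ≈ 0.0752 of each dose.
At steady state, accumulation factor R = 1/(1 − e^(−kτ)) ≈ 1.0813.
Each bolus raises the concentration by D/Vd = 405/68 ≈ 5.956 mcg/mL.
Steady-state peak Cmax,ss = C₀·R ≈ 5.956 × 1.0813 ≈ 6.440 mcg/mL.
One interval later, Cmin,ss = Cmax,ss·e^(−kτ) ≈ 6.440 × 0.0752 ≈ 0.484 mcg/mL.
Trough 0.5 mcg/mL vs MEC 1 mcg/mL: subtherapeutic.

0.5 mcg/mL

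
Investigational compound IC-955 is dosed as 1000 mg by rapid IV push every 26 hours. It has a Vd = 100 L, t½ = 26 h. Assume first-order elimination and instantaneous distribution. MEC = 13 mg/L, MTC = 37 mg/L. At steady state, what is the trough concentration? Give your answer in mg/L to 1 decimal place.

τ = 26 h = 1 half-life, so f = (1/2)^1 = 0.5.
At steady state, R = 1/(1 − 0.5) = 2/1.
Single-dose peak C₀ = D/Vd = 1000/100 = 10 mg/L.
Steady-state peak Cmax,ss = C₀·R = 10 × 2/1 ≈ 20.000 mg/L.
Steady-state trough Cmin,ss = Cmax,ss·f ≈ 20.000 × 0.5 ≈ 10.000 mg/L.
Trough 10.0 mg/L vs MEC 13 mg/L: subtherapeutic.

10.0 mg/L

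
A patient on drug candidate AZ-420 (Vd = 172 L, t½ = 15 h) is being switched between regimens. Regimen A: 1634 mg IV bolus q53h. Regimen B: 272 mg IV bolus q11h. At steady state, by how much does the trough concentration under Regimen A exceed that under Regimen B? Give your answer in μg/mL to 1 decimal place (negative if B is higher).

-1.5 μg/mL

Regimen A: f = (1/2)^(53/15) ≈ 0.0864; Cmin,ss = (1634/172)·f/(1−f) ≈ 0.898 μg/mL.
Regimen B: f = (1/2)^(11/15) ≈ 0.6015; Cmin,ss = (272/172)·f/(1−f) ≈ 2.387 μg/mL.
Difference ≈ 0.898 − 2.387 ≈ -1.489 μg/mL.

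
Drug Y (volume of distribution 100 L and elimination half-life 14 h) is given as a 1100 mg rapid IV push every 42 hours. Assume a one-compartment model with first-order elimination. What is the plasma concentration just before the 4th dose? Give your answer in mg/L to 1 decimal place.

f = (1/2)^(τ/t½) = (1/2)^(42/14) ≈ 0.1250.
C₀ = D/Vd = 1100/100 ≈ 11.000 mg/L.
Before the 4th dose, 3 doses have been given. Superposition: Cmin = C₀·(f + f² + … + f^3).
≈ 11.000 × (0.1250 + 0.0156 + 0.0020) ≈ 11.000 × 0.1426 ≈ 1.569 mg/L.

1.6 mg/L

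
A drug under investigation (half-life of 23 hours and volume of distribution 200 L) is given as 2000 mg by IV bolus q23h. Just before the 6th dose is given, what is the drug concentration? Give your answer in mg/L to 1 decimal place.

9.7 mg/L

f = (1/2)^(τ/t½) = (1/2)^(23/23) ≈ 0.5000.
C₀ = D/Vd = 2000/200 ≈ 10.000 mg/L.
Before the 6th dose, 5 doses have been given. Superposition: Cmin = C₀·(f + f² + … + f^5).
≈ 10.000 × (0.5000 + 0.2500 + 0.1250 + 0.0625 + 0.0313) ≈ 10.000 × 0.9688 ≈ 9.688 mg/L.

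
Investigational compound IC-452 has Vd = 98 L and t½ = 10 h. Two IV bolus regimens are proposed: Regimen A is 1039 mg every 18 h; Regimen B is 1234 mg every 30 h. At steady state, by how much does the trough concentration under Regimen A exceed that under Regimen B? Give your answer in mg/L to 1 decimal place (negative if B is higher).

Regimen A: f = (1/2)^(18/10) ≈ 0.2872; Cmin,ss = (1039/98)·f/(1−f) ≈ 4.272 mg/L.
Regimen B: f = (1/2)^(30/10) ≈ 0.1250; Cmin,ss = (1234/98)·f/(1−f) ≈ 1.799 mg/L.
Difference ≈ 4.272 − 1.799 ≈ 2.473 mg/L.

2.5 mg/L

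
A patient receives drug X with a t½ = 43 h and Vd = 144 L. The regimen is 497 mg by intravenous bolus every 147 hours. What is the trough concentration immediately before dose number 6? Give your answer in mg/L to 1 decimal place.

0.4 mg/L

f = (1/2)^(τ/t½) = (1/2)^(147/43) ≈ 0.0935.
C₀ = D/Vd = 497/144 ≈ 3.451 mg/L.
Before the 6th dose, 5 doses have been given. Superposition: Cmin = C₀·(f + f² + … + f^5).
≈ 3.451 × (0.0935 + 0.0087 + 0.0008 + 0.0001 + 0.0000) ≈ 3.451 × 0.1031 ≈ 0.356 mg/L.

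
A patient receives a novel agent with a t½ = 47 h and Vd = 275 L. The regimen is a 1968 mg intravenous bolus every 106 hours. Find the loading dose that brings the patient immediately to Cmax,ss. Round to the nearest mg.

2489 mg

f = (1/2)^(106/47) ≈ 0.209450; accumulation ratio R = 1/(1−f) ≈ 1.26494.
Loading dose to hit Cmax,ss on first dose: D_load = D_maint·R ≈ 1968 × 1.26494 ≈ 2489.40 mg.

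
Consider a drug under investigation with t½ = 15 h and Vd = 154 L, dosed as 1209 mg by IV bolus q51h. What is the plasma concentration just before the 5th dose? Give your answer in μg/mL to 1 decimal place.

f = (1/2)^(τ/t½) = (1/2)^(51/15) ≈ 0.0947.
C₀ = D/Vd = 1209/154 ≈ 7.851 μg/mL.
Before the 5th dose, 4 doses have been given. Superposition: Cmin = C₀·(f + f² + … + f^4).
≈ 7.851 × (0.0947 + 0.0090 + 0.0008 + 0.0001) ≈ 7.851 × 0.1046 ≈ 0.821 μg/mL.

0.8 μg/mL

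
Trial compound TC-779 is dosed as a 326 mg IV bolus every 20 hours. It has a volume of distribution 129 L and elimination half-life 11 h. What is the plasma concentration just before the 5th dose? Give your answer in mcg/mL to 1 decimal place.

1.0 mcg/mL

f = (1/2)^(τ/t½) = (1/2)^(20/11) ≈ 0.2836.
C₀ = D/Vd = 326/129 ≈ 2.527 mcg/mL.
Before the 5th dose, 4 doses have been given. Superposition: Cmin = C₀·(f + f² + … + f^4).
≈ 2.527 × (0.2836 + 0.0804 + 0.0228 + 0.0065) ≈ 2.527 × 0.3933 ≈ 0.994 mcg/mL.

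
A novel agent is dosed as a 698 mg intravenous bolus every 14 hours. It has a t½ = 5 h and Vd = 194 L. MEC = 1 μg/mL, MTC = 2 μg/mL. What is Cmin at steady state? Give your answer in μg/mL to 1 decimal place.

0.6 μg/mL

k = ln2/t½ = ln2/5 ≈ 0.138629 h⁻¹; fraction remaining f = e^(−kτ) = e^(−0.138629×14) ≈ 0.1436.
At steady state, accumulation factor R = 1/(1 − e^(−kτ)) ≈ 1.1677.
Single-dose peak C₀ = D/Vd = 698/194 ≈ 3.598 μg/mL.
Cmax,ss = C₀/(1 − f) ≈ 3.598/0.8564 ≈ 4.201 μg/mL.
Steady-state trough Cmin,ss = Cmax,ss·f ≈ 4.201 × 0.1436 ≈ 0.603 μg/mL.
Trough 0.6 μg/mL vs MEC 1 μg/mL: subtherapeutic.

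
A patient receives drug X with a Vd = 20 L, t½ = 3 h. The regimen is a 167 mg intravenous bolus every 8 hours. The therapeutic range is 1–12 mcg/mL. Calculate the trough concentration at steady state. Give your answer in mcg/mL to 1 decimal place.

τ/t½ = 8/3 ≈ 2.6667, so fraction remaining f = (1/2)^(8/3) ≈ 0.1575.
Single-dose peak C₀ = D/Vd = 167/20 ≈ 8.350 mcg/mL.
Steady-state trough Cmin,ss = C₀·f/(1−f) ≈ 8.350 × 0.1575/0.8425 ≈ 1.561 mcg/mL.
Trough 1.6 mcg/mL vs MEC 1 mcg/mL: adequate.

1.6 mcg/mL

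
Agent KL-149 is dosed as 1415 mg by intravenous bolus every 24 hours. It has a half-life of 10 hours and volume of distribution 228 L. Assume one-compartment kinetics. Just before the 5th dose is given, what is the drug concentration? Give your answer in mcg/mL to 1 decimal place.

1.4 mcg/mL

f = (1/2)^(τ/t½) = (1/2)^(24/10) ≈ 0.1895.
C₀ = D/Vd = 1415/228 ≈ 6.206 mcg/mL.
Before the 5th dose, 4 doses have been given. Superposition: Cmin = C₀·(f + f² + … + f^4).
≈ 6.206 × (0.1895 + 0.0359 + 0.0068 + 0.0013) ≈ 6.206 × 0.2335 ≈ 1.449 mcg/mL.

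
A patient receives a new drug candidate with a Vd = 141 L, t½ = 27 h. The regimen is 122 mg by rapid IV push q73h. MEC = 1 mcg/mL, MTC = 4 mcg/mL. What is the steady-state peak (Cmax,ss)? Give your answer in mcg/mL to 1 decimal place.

1.0 mcg/mL

Over one 73-h interval, 73/27 ≈ 2.7037 half-lives elapse, leaving f ≈ 0.1535 of each dose.
Accumulation ratio R = 1/(1 − f) ≈ 1/0.8465 ≈ 1.1813.
Each bolus raises the concentration by D/Vd = 122/141 ≈ 0.865 mcg/mL.
Steady-state peak Cmax,ss = C₀·R ≈ 0.865 × 1.1813 ≈ 1.022 mcg/mL.
Peak 1.0 mcg/mL vs MTC 4 mcg/mL: below toxic threshold.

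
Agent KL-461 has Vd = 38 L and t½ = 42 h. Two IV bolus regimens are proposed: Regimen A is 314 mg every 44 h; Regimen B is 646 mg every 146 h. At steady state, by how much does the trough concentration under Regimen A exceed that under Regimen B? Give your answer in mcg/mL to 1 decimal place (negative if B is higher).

Regimen A: f = (1/2)^(44/42) ≈ 0.4838; Cmin,ss = (314/38)·f/(1−f) ≈ 7.745 mcg/mL.
Regimen B: f = (1/2)^(146/42) ≈ 0.0899; Cmin,ss = (646/38)·f/(1−f) ≈ 1.679 mcg/mL.
Difference ≈ 7.745 − 1.679 ≈ 6.066 mcg/mL.

6.1 mcg/mL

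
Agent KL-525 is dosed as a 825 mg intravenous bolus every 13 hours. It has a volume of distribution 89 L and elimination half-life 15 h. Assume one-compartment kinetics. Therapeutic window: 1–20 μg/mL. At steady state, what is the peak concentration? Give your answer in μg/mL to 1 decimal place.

k = ln2/t½ = ln2/15 ≈ 0.046210 h⁻¹; fraction remaining f = e^(−kτ) = e^(−0.046210×13) ≈ 0.5484.
Accumulation ratio R = 1/(1 − f) ≈ 1/0.4516 ≈ 2.2143.
Single-dose peak C₀ = D/Vd = 825/89 ≈ 9.270 μg/mL.
Steady-state peak Cmax,ss = C₀·R ≈ 9.270 × 2.2143 ≈ 20.527 μg/mL.
Peak 20.5 μg/mL vs MTC 20 μg/mL: exceeds toxic threshold.

20.5 μg/mL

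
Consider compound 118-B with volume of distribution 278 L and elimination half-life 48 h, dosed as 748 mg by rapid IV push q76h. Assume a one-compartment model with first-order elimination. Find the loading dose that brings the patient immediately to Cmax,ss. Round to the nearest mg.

f = (1/2)^(76/48) ≈ 0.333710; accumulation ratio R = 1/(1−f) ≈ 1.50085.
Loading dose to hit Cmax,ss on first dose: D_load = D_maint·R ≈ 748 × 1.50085 ≈ 1122.64 mg.

1123 mg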